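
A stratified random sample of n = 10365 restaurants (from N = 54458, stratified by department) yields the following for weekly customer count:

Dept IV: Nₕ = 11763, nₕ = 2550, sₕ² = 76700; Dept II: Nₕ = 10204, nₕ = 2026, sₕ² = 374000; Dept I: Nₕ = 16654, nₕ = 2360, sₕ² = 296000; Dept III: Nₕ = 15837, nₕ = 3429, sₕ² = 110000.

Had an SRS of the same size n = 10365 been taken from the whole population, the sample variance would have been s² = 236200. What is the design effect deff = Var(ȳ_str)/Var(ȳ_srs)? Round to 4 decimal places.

Var(ȳ_str) = Σ Wₕ²(1−fₕ)sₕ²/nₕ with Wₕ = Nₕ/54458:
  Dept IV: (11763/54458)²·(1−2550/11763)·76700/2550 = 1.0991348
  Dept II: (10204/54458)²·(1−2026/10204)·374000/2026 = 5.1942918
  Dept I: (16654/54458)²·(1−2360/16654)·296000/2360 = 10.067663
  Dept III: (15837/54458)²·(1−3429/15837)·110000/3429 = 2.1255755
  → Var(ȳ_str) = 18.486665.
Var(ȳ_srs) = (1 − 10365/54458)·236200/10365 = 18.450942.
deff = 18.486665 / 18.450942 = 1.0019.

1.0019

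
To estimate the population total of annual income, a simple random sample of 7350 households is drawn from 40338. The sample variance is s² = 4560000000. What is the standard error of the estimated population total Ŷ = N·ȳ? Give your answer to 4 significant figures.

Var(Ŷ) = N²·Var(ȳ) = N²·(1 − n/N)·s²/n.
f = 7350/40338 = 0.18221032; Var(ȳ) = 0.81778968·4560000000/7350 = 507363.39.
Var(Ŷ) = 40338² · 507363.39 = 8.2555849 × 10^14.
SE(Ŷ) = √(8.2555849 × 10^14) = 2.873 × 10^7.

2.873 × 10^7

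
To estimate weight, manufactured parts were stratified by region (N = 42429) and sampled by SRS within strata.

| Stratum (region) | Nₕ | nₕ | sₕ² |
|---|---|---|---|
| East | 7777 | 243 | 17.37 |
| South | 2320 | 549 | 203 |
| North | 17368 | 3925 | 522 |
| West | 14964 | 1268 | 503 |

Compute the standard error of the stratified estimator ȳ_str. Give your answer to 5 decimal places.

0.25609

Var(ȳ_str) = Σₕ Wₕ²(1 − fₕ)sₕ²/nₕ with Wₕ = Nₕ/N, N = 42429.
East: Wₕ = 0.18329444; term = 0.18329444²·(1 − 0.03124598)·17.37/243 = 0.002326514.
South: Wₕ = 0.05467958; term = 0.05467958²·(1 − 0.23663793)·203/549 = 8.4392654 × 10^-4.
North: Wₕ = 0.40934267; term = 0.40934267²·(1 − 0.22599033)·522/3925 = 0.017248497.
West: Wₕ = 0.35268331; term = 0.35268331²·(1 − 0.08473670)·503/1268 = 0.045161108.
Sum = 0.065580046.
SE = √(0.065580046) = 0.25609.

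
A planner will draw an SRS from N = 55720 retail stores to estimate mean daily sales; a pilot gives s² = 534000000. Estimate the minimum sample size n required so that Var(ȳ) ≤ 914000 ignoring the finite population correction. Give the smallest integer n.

Without fpc, n₀ = s²/D = 534000000/914000 = 584.2451.
Rounding up, n = 585.

585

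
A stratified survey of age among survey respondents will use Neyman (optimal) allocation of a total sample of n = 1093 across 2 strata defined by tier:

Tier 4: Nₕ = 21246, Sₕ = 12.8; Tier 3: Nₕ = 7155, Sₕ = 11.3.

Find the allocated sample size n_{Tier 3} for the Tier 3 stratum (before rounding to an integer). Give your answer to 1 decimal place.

Neyman allocation: nₕ = n·NₕSₕ / Σⱼ NⱼSⱼ.
Σ NⱼSⱼ = 21246·12.8 + 7155·11.3 = 352800.3.
n_{Tier 3} = 1093·7155·11.3 / 352800.3 = 250.5.

250.5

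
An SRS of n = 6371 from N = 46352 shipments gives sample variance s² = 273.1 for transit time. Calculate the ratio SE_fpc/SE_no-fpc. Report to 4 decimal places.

0.9287

f = n/N = 6371/46352 = 0.13744822.
SE_no-fpc = √(s²/n) = 0.20704133; SE_fpc = √((1−f)s²/n) = 0.19228687.
Ratio = √(1−f) = 0.92873666.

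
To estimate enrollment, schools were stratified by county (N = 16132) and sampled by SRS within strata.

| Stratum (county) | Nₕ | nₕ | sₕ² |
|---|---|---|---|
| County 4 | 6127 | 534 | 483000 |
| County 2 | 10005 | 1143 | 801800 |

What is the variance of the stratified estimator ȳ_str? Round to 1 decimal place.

358.1

Var(ȳ_str) = Σₕ Wₕ²(1 − fₕ)sₕ²/nₕ with Wₕ = Nₕ/N, N = 16132.
County 4: Wₕ = 0.37980412; term = 0.37980412²·(1 − 0.08715521)·483000/534 = 119.10285.
County 2: Wₕ = 0.62019588; term = 0.62019588²·(1 − 0.11424288)·801800/1143 = 238.99688.
Sum = 358.09973.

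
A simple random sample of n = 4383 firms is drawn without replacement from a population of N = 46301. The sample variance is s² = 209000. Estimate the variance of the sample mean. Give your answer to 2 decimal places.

Under SRS without replacement, Var(ȳ) = (1 − f)·s²/n with f = n/N = 4383/46301 = 0.09466318.
Var(ȳ) = (1 − 0.09466318)·209000/4383 = 0.90533682·47.684235 = 43.170293.

43.17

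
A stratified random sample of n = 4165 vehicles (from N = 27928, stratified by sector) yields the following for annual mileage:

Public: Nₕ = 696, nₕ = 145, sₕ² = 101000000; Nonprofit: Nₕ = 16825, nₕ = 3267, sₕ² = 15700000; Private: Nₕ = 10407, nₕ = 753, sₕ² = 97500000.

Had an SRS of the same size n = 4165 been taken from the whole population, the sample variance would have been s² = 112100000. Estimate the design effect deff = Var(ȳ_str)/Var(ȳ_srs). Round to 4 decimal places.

0.8046

Var(ȳ_str) = Σ Wₕ²(1−fₕ)sₕ²/nₕ with Wₕ = Nₕ/27928:
  Public: (696/27928)²·(1−145/696)·101000000/145 = 342.47947
  Nonprofit: (16825/27928)²·(1−3267/16825)·15700000/3267 = 1405.4699
  Private: (10407/27928)²·(1−753/10407)·97500000/753 = 16678.724
  → Var(ȳ_str) = 18426.673.
Var(ȳ_srs) = (1 − 4165/27928)·112100000/4165 = 22900.873.
deff = 18426.673 / 22900.873 = 0.8046.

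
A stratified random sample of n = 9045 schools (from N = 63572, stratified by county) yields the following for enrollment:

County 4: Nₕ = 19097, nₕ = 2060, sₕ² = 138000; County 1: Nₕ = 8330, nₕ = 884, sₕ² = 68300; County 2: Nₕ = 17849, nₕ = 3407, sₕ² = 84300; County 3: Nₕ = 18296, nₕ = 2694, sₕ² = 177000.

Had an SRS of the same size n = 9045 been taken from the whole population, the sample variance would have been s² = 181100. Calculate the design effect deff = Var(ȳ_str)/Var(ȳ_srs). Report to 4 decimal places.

Var(ȳ_str) = Σ Wₕ²(1−fₕ)sₕ²/nₕ with Wₕ = Nₕ/63572:
  County 4: (19097/63572)²·(1−2060/19097)·138000/2060 = 5.3930989
  County 1: (8330/63572)²·(1−884/8330)·68300/884 = 1.1857816
  County 2: (17849/63572)²·(1−3407/17849)·84300/3407 = 1.5782105
  County 3: (18296/63572)²·(1−2694/18296)·177000/2694 = 4.6406664
  → Var(ȳ_str) = 12.797757.
Var(ȳ_srs) = (1 − 9045/63572)·181100/9045 = 17.173373.
deff = 12.797757 / 17.173373 = 0.7452.

0.7452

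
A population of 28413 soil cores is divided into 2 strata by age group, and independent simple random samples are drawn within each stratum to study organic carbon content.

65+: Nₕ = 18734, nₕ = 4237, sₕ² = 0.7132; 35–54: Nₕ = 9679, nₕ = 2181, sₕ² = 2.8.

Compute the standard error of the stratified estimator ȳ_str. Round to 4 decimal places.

0.0131

Var(ȳ_str) = Σₕ Wₕ²(1 − fₕ)sₕ²/nₕ with Wₕ = Nₕ/N, N = 28413.
65+: Wₕ = 0.65934607; term = 0.65934607²·(1 − 0.22616633)·0.7132/4237 = 5.6627494 × 10^-5.
35–54: Wₕ = 0.34065393; term = 0.34065393²·(1 − 0.22533320)·2.8/2181 = 1.1541018 × 10^-4.
Sum = 1.7203767 × 10^-4.
SE = √(1.7203767 × 10^-4) = 0.0131.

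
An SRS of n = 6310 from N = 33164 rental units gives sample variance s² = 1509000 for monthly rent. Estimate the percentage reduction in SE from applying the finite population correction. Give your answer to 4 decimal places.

f = n/N = 6310/33164 = 0.19026655.
SE_no-fpc = √(s²/n) = 15.464288; SE_fpc = √((1−f)s²/n) = 13.915569.
Ratio = √(1−f) = 0.89985190. Reduction = 100·(1 − 0.89985190) = 10.0148%.

10.0148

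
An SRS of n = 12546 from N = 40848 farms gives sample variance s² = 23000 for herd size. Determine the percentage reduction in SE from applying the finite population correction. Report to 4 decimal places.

16.7617

f = n/N = 12546/40848 = 0.30713866.
SE_no-fpc = √(s²/n) = 1.353977; SE_fpc = √((1−f)s²/n) = 1.1270273.
Ratio = √(1−f) = 0.83238293. Reduction = 100·(1 − 0.83238293) = 16.7617%.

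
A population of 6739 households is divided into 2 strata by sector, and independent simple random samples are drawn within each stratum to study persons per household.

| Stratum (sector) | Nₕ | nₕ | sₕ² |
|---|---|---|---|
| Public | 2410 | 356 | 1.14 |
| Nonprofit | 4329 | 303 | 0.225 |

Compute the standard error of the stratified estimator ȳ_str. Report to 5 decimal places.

0.02518

Var(ȳ_str) = Σₕ Wₕ²(1 − fₕ)sₕ²/nₕ with Wₕ = Nₕ/N, N = 6739.
Public: Wₕ = 0.35761982; term = 0.35761982²·(1 − 0.14771784)·1.14/356 = 3.49045 × 10^-4.
Nonprofit: Wₕ = 0.64238018; term = 0.64238018²·(1 − 0.06999307)·0.225/303 = 2.8497734 × 10^-4.
Sum = 6.3402234 × 10^-4.
SE = √(6.3402234 × 10^-4) = 0.02518.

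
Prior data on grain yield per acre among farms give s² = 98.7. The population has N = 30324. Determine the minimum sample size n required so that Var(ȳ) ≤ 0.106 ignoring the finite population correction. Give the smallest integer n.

Without fpc, n₀ = s²/D = 98.7/0.106 = 931.1321.
Rounding up, n = 932.

932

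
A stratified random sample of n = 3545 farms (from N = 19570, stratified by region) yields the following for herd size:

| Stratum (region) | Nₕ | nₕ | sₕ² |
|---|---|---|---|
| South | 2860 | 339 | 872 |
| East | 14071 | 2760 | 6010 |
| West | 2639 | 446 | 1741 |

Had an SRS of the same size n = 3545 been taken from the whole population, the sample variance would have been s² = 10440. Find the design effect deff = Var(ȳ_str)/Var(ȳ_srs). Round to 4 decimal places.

Var(ȳ_str) = Σ Wₕ²(1−fₕ)sₕ²/nₕ with Wₕ = Nₕ/19570:
  South: (2860/19570)²·(1−339/2860)·872/339 = 0.048425489
  East: (14071/19570)²·(1−2760/14071)·6010/2760 = 0.90491899
  West: (2639/19570)²·(1−446/2639)·1741/446 = 0.05898754
  → Var(ȳ_str) = 1.012332.
Var(ȳ_srs) = (1 − 3545/19570)·10440/3545 = 2.4115234.
deff = 1.012332 / 2.4115234 = 0.4198.

0.4198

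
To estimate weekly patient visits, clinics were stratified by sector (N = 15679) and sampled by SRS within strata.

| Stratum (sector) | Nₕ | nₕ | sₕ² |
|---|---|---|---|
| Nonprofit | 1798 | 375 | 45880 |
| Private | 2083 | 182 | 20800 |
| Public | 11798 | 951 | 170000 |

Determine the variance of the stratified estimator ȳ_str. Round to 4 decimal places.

96.1714

Var(ȳ_str) = Σₕ Wₕ²(1 − fₕ)sₕ²/nₕ with Wₕ = Nₕ/N, N = 15679.
Nonprofit: Wₕ = 0.11467568; term = 0.11467568²·(1 − 0.20856507)·45880/375 = 1.2733565.
Private: Wₕ = 0.13285286; term = 0.13285286²·(1 − 0.08737398)·20800/182 = 1.8408848.
Public: Wₕ = 0.75247146; term = 0.75247146²·(1 − 0.08060688)·170000/951 = 93.057143.
Sum = 96.171384.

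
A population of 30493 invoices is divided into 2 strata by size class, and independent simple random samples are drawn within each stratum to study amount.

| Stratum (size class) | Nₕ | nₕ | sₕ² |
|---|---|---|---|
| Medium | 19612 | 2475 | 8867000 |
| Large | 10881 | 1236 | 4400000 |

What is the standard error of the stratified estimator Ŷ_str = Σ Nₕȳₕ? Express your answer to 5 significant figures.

Var(Ŷ_str) = Σₕ Nₕ²(1 − fₕ)sₕ²/nₕ.
Medium: 19612²·(1 − 2475/19612)·8867000/2475 = 1.2040879 × 10^12.
Large: 10881²·(1 − 1236/10881)·4400000/1236 = 3.7359861 × 10^11.
Sum = 1.5776865 × 10^12.
SE = √(1.5776865 × 10^12) = 1.2561 × 10^6.

1.2561 × 10^6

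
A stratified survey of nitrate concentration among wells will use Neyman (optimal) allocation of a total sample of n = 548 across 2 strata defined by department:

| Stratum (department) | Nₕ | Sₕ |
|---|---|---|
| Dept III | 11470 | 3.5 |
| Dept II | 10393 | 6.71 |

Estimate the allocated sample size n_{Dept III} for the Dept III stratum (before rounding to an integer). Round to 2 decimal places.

200.21

Neyman allocation: nₕ = n·NₕSₕ / Σⱼ NⱼSⱼ.
Σ NⱼSⱼ = 11470·3.5 + 10393·6.71 = 109882.03.
n_{Dept III} = 548·11470·3.5 / 109882.03 = 200.21.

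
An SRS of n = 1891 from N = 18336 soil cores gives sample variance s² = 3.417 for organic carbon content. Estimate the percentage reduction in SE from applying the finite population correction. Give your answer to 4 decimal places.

f = n/N = 1891/18336 = 0.10313045.
SE_no-fpc = √(s²/n) = 0.042508592; SE_fpc = √((1−f)s²/n) = 0.040256996.
Ratio = √(1−f) = 0.94703197. Reduction = 100·(1 − 0.94703197) = 5.2968%.

5.2968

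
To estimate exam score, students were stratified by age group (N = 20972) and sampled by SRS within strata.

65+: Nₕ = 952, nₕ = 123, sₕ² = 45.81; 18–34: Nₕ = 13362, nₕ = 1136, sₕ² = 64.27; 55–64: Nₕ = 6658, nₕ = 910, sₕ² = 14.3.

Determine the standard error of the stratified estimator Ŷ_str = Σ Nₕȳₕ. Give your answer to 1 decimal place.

Var(Ŷ_str) = Σₕ Nₕ²(1 − fₕ)sₕ²/nₕ.
65+: 952²·(1 − 123/952)·45.81/123 = 293931.86.
18–34: 13362²·(1 − 1136/13362)·64.27/1136 = 9.2424227 × 10^6.
55–64: 6658²·(1 − 910/6658)·14.3/910 = 601388.61.
Sum = 1.0137743 × 10^7.
SE = √(1.0137743 × 10^7) = 3184.0.

3184.0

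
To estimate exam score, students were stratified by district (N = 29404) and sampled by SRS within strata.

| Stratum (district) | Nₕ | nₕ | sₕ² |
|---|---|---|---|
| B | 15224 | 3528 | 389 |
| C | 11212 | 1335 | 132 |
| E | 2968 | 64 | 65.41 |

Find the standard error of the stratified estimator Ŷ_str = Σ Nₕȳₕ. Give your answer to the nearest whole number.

Var(Ŷ_str) = Σₕ Nₕ²(1 − fₕ)sₕ²/nₕ.
B: 15224²·(1 − 3528/15224)·389/3528 = 1.9633022 × 10^7.
C: 11212²·(1 − 1335/11212)·132/1335 = 1.0949664 × 10^7.
E: 2968²·(1 − 64/2968)·65.41/64 = 8.8089609 × 10^6.
Sum = 3.9391647 × 10^7.
SE = √(3.9391647 × 10^7) = 6276.

6276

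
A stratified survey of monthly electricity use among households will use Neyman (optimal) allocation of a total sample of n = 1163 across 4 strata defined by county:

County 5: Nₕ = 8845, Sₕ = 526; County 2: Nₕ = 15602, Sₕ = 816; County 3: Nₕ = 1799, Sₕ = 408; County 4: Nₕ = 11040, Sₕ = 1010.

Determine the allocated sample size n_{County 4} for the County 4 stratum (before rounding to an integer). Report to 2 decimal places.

Neyman allocation: nₕ = n·NₕSₕ / Σⱼ NⱼSⱼ.
Σ NⱼSⱼ = 8845·526 + 15602·816 + 1799·408 + 11040·1010 = 2.9268094 × 10^7.
n_{County 4} = 1163·11040·1010 / (2.9268094 × 10^7) = 443.07.

443.07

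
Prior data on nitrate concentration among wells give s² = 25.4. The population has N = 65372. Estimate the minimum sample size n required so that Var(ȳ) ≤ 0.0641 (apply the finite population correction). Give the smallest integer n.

Without fpc, n₀ = s²/D = 25.4/0.0641 = 396.2559.
With fpc, (1 − n/N)·s²/n ≤ D requires n ≥ n₀/(1 + n₀/N) = 396.2559/(1 + 396.2559/65372) = 393.8684.
Rounding up, n = 394.

394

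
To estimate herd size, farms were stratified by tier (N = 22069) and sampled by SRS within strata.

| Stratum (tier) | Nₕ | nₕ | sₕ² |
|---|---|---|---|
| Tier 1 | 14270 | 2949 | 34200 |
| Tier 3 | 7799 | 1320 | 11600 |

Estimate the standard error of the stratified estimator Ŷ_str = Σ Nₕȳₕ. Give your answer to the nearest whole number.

Var(Ŷ_str) = Σₕ Nₕ²(1 − fₕ)sₕ²/nₕ.
Tier 1: 14270²·(1 − 2949/14270)·34200/2949 = 1.8735276 × 10^9.
Tier 3: 7799²·(1 − 1320/7799)·11600/1320 = 4.4404906 × 10^8.
Sum = 2.3175767 × 10^9.
SE = √(2.3175767 × 10^9) = 48141.

48141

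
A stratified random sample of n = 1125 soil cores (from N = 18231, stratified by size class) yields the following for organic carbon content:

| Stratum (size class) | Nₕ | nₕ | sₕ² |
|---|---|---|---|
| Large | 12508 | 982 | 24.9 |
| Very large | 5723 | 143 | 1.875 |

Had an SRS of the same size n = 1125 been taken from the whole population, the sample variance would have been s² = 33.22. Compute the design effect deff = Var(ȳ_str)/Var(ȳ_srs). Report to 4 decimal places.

Var(ȳ_str) = Σ Wₕ²(1−fₕ)sₕ²/nₕ with Wₕ = Nₕ/18231:
  Large: (12508/18231)²·(1−982/12508)·24.9/982 = 0.010998498
  Very large: (5723/18231)²·(1−143/5723)·1.875/143 = 0.0012598017
  → Var(ȳ_str) = 0.0122583.
Var(ȳ_srs) = (1 − 1125/18231)·33.22/1125 = 0.027706718.
deff = 0.0122583 / 0.027706718 = 0.4424.

0.4424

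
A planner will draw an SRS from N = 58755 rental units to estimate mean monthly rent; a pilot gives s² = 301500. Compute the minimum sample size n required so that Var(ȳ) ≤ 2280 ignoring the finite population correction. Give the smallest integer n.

Without fpc, n₀ = s²/D = 301500/2280 = 132.2368.
Rounding up, n = 133.

133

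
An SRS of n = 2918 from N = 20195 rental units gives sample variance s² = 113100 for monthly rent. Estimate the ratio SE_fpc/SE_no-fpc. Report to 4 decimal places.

0.9249

f = n/N = 2918/20195 = 0.14449121.
SE_no-fpc = √(s²/n) = 6.2257067; SE_fpc = √((1−f)s²/n) = 5.7583876.
Ratio = √(1−f) = 0.92493718.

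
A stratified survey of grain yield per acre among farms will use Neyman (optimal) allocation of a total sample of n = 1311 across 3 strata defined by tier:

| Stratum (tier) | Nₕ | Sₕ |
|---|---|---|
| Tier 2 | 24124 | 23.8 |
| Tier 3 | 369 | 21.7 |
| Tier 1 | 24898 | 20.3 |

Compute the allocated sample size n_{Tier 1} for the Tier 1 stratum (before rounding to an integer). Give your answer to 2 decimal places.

Neyman allocation: nₕ = n·NₕSₕ / Σⱼ NⱼSⱼ.
Σ NⱼSⱼ = 24124·23.8 + 369·21.7 + 24898·20.3 = 1.0875879 × 10^6.
n_{Tier 1} = 1311·24898·20.3 / (1.0875879 × 10^6) = 609.25.

609.25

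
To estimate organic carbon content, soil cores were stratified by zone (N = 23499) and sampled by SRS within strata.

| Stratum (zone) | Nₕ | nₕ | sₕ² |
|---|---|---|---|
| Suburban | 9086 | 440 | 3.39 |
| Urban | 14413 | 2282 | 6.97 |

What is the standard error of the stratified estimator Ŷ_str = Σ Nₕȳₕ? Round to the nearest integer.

Var(Ŷ_str) = Σₕ Nₕ²(1 − fₕ)sₕ²/nₕ.
Suburban: 9086²·(1 − 440/9086)·3.39/440 = 605250.26.
Urban: 14413²·(1 − 2282/14413)·6.97/2282 = 534033.04.
Sum = 1.1392833 × 10^6.
SE = √(1.1392833 × 10^6) = 1067.

1067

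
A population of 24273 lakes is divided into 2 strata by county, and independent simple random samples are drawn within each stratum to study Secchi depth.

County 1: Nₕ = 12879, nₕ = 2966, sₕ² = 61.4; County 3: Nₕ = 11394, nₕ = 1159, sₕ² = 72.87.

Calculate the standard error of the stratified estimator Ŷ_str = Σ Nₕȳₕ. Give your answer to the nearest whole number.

Var(Ŷ_str) = Σₕ Nₕ²(1 − fₕ)sₕ²/nₕ.
County 1: 12879²·(1 − 2966/12879)·61.4/2966 = 2.6429228 × 10^6.
County 3: 11394²·(1 − 1159/11394)·72.87/1159 = 7.3321172 × 10^6.
Sum = 9.97504 × 10^6.
SE = √(9.97504 × 10^6) = 3158.

3158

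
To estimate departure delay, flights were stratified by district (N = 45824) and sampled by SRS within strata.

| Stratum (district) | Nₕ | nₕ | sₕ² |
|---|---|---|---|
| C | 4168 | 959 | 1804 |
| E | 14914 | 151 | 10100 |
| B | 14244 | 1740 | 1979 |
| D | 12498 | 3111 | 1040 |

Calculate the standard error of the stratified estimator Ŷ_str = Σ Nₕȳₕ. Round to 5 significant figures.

Var(Ŷ_str) = Σₕ Nₕ²(1 − fₕ)sₕ²/nₕ.
C: 4168²·(1 − 959/4168)·1804/959 = 2.5160273 × 10^7.
E: 14914²·(1 − 151/14914)·10100/151 = 1.4726963 × 10^10.
B: 14244²·(1 − 1740/14244)·1979/1740 = 2.025711 × 10^8.
D: 12498²·(1 − 3111/12498)·1040/3111 = 3.9219375 × 10^7.
Sum = 1.4993914 × 10^10.
SE = √(1.4993914 × 10^10) = 122450.

122450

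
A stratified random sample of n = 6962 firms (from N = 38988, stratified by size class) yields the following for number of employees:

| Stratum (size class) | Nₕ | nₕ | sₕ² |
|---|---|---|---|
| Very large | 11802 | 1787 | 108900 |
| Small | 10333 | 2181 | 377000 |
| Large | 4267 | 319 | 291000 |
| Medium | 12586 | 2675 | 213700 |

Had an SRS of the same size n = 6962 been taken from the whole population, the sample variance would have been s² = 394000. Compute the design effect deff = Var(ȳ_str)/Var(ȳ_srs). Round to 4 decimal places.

0.6665

Var(ȳ_str) = Σ Wₕ²(1−fₕ)sₕ²/nₕ with Wₕ = Nₕ/38988:
  Very large: (11802/38988)²·(1−1787/11802)·108900/1787 = 4.7385774
  Small: (10333/38988)²·(1−2181/10333)·377000/2181 = 9.578872
  Large: (4267/38988)²·(1−319/4267)·291000/319 = 10.109744
  Medium: (12586/38988)²·(1−2675/12586)·213700/2675 = 6.5557748
  → Var(ȳ_str) = 30.982968.
Var(ȳ_srs) = (1 − 6962/38988)·394000/6962 = 46.48726.
deff = 30.982968 / 46.48726 = 0.6665.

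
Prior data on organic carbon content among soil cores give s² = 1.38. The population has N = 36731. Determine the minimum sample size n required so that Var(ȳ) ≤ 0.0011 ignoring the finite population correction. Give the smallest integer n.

Without fpc, n₀ = s²/D = 1.38/0.0011 = 1254.5455.
Rounding up, n = 1255.

1255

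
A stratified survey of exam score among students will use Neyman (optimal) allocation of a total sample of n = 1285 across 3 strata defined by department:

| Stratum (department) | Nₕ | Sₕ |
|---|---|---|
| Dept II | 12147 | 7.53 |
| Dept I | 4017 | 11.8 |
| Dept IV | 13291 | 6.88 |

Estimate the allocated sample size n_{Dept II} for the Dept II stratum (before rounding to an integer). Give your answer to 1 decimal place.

Neyman allocation: nₕ = n·NₕSₕ / Σⱼ NⱼSⱼ.
Σ NⱼSⱼ = 12147·7.53 + 4017·11.8 + 13291·6.88 = 230309.59.
n_{Dept II} = 1285·12147·7.53 / 230309.59 = 510.3.

510.3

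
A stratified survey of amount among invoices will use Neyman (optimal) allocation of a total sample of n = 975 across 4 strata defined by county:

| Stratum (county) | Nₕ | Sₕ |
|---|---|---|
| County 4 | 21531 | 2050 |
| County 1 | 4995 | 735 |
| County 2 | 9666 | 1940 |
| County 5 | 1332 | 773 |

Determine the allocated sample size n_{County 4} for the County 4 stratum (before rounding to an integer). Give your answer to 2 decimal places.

636.69

Neyman allocation: nₕ = n·NₕSₕ / Σⱼ NⱼSⱼ.
Σ NⱼSⱼ = 21531·2050 + 4995·735 + 9666·1940 + 1332·773 = 6.7591551 × 10^7.
n_{County 4} = 975·21531·2050 / (6.7591551 × 10^7) = 636.69.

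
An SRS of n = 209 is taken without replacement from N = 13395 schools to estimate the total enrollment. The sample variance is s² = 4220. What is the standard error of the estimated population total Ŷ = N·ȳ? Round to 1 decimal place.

Var(Ŷ) = N²·Var(ȳ) = N²·(1 − n/N)·s²/n.
f = 209/13395 = 0.01560284; Var(ȳ) = 0.98439716·4220/209 = 19.876345.
Var(Ŷ) = 13395² · 19.876345 = 3.5663336 × 10^9.
SE(Ŷ) = √(3.5663336 × 10^9) = 59718.8.

59718.8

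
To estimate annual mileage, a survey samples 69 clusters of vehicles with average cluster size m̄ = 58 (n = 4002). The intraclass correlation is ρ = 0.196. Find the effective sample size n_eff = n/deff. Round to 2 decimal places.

328.79

deff = 1 + (58 − 1)·0.196 = 1 + 11.172 = 12.172.
n_eff = 4002 / 12.172 = 328.79.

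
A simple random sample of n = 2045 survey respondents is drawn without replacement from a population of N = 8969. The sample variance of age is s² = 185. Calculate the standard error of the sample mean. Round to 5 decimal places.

Under SRS without replacement, Var(ȳ) = (1 − f)·s²/n with f = n/N = 2045/8969 = 0.22800758.
Var(ȳ) = (1 − 0.22800758)·185/2045 = 0.77199242·0.090464548 = 0.069837945.
SE(ȳ) = √(0.069837945) = 0.26427.

0.26427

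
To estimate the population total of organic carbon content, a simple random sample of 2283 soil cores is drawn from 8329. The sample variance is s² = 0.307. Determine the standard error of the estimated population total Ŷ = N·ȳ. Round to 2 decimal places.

Var(Ŷ) = N²·Var(ȳ) = N²·(1 − n/N)·s²/n.
f = 2283/8329 = 0.27410253; Var(ȳ) = 0.72589747·0.307/2283 = 9.7613019 × 10^-5.
Var(Ŷ) = 8329² · (9.7613019 × 10^-5) = 6771.6339.
SE(Ŷ) = √(6771.6339) = 82.29.

82.29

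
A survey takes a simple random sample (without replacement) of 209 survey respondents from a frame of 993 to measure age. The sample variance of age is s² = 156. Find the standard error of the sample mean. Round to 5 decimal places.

0.76767

Under SRS without replacement, Var(ȳ) = (1 − f)·s²/n with f = n/N = 209/993 = 0.21047331.
Var(ȳ) = (1 − 0.21047331)·156/209 = 0.78952669·0.74641148 = 0.58931179.
SE(ȳ) = √(0.58931179) = 0.76767.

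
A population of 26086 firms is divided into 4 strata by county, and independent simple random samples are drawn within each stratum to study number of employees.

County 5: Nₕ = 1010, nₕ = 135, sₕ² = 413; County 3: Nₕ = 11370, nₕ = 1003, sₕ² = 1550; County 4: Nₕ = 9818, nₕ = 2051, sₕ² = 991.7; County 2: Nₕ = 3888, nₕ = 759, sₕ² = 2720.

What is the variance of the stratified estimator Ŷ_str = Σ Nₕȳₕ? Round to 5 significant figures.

Var(Ŷ_str) = Σₕ Nₕ²(1 − fₕ)sₕ²/nₕ.
County 5: 1010²·(1 − 135/1010)·413/135 = 2.7036204 × 10^6.
County 3: 11370²·(1 − 1003/11370)·1550/1003 = 1.8215636 × 10^8.
County 4: 9818²·(1 − 2051/9818)·991.7/2051 = 3.6871515 × 10^7.
County 2: 3888²·(1 − 759/3888)·2720/759 = 4.3597235 × 10^7.
Sum = 2.6532873 × 10^8.

2.6533 × 10^8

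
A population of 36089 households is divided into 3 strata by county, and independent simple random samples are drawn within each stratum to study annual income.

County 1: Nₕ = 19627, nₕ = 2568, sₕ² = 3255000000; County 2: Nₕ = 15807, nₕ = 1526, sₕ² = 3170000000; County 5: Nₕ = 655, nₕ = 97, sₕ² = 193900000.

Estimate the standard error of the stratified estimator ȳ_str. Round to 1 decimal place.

Var(ȳ_str) = Σₕ Wₕ²(1 − fₕ)sₕ²/nₕ with Wₕ = Nₕ/N, N = 36089.
County 1: Wₕ = 0.54384993; term = 0.54384993²·(1 − 0.13084017)·3255000000/2568 = 325847.03.
County 2: Wₕ = 0.43800050; term = 0.43800050²·(1 − 0.09653951)·3170000000/1526 = 360050.24.
County 5: Wₕ = 0.01814957; term = 0.01814957²·(1 − 0.14809160)·193900000/97 = 560.95998.
Sum = 686458.23.
SE = √(686458.23) = 828.5.

828.5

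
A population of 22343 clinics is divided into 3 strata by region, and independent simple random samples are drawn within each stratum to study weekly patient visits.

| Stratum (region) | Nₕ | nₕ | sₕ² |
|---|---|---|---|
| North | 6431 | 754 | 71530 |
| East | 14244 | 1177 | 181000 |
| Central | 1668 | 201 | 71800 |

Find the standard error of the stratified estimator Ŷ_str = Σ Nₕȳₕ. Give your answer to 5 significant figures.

181550

Var(Ŷ_str) = Σₕ Nₕ²(1 − fₕ)sₕ²/nₕ.
North: 6431²·(1 − 754/6431)·71530/754 = 3.4634928 × 10^9.
East: 14244²·(1 − 1177/14244)·181000/1177 = 2.8622658 × 10^10.
Central: 1668²·(1 − 201/1668)·71800/201 = 8.7408677 × 10^8.
Sum = 3.2960238 × 10^10.
SE = √(3.2960238 × 10^10) = 181550.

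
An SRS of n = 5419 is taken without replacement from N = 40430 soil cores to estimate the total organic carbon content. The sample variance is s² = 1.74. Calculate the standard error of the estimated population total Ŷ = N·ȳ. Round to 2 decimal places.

674.17

Var(Ŷ) = N²·Var(ȳ) = N²·(1 − n/N)·s²/n.
f = 5419/40430 = 0.13403413; Var(ȳ) = 0.86596587·1.74/5419 = 2.780551 × 10^-4.
Var(Ŷ) = 40430² · (2.780551 × 10^-4) = 454504.67.
SE(Ŷ) = √(454504.67) = 674.17.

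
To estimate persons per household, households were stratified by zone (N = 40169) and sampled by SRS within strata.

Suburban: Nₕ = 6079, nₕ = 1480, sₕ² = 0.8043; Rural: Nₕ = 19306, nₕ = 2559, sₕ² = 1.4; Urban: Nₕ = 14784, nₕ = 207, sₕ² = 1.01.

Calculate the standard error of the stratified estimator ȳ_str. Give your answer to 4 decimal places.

Var(ȳ_str) = Σₕ Wₕ²(1 − fₕ)sₕ²/nₕ with Wₕ = Nₕ/N, N = 40169.
Suburban: Wₕ = 0.15133561; term = 0.15133561²·(1 − 0.24346110)·0.8043/1480 = 9.4160741 × 10^-6.
Rural: Wₕ = 0.48061938; term = 0.48061938²·(1 − 0.13254947)·1.4/2559 = 1.0962385 × 10^-4.
Urban: Wₕ = 0.36804501; term = 0.36804501²·(1 − 0.01400162)·1.01/207 = 6.5167205 × 10^-4.
Sum = 7.7071197 × 10^-4.
SE = √(7.7071197 × 10^-4) = 0.0278.

0.0278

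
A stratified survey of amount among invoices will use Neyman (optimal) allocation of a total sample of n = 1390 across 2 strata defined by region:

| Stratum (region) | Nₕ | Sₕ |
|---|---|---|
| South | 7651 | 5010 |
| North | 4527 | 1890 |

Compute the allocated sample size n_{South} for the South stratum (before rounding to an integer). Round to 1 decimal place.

Neyman allocation: nₕ = n·NₕSₕ / Σⱼ NⱼSⱼ.
Σ NⱼSⱼ = 7651·5010 + 4527·1890 = 4.688754 × 10^7.
n_{South} = 1390·7651·5010 / (4.688754 × 10^7) = 1136.4.

1136.4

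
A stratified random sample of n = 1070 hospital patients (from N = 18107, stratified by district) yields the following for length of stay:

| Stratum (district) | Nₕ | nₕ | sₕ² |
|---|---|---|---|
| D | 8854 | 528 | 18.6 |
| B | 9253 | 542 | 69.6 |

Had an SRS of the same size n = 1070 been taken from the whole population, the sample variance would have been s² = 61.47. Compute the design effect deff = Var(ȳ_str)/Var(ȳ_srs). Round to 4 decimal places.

Var(ȳ_str) = Σ Wₕ²(1−fₕ)sₕ²/nₕ with Wₕ = Nₕ/18107:
  D: (8854/18107)²·(1−528/8854)·18.6/528 = 0.0079206704
  B: (9253/18107)²·(1−542/9253)·69.6/542 = 0.031569487
  → Var(ȳ_str) = 0.039490157.
Var(ȳ_srs) = (1 − 1070/18107)·61.47/1070 = 0.054053778.
deff = 0.039490157 / 0.054053778 = 0.7306.

0.7306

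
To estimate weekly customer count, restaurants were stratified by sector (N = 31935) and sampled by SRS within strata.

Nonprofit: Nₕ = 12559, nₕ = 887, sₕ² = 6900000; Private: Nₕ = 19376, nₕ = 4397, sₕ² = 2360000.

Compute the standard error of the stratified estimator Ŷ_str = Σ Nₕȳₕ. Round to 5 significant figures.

1.1385 × 10^6

Var(Ŷ_str) = Σₕ Nₕ²(1 − fₕ)sₕ²/nₕ.
Nonprofit: 12559²·(1 − 887/12559)·6900000/887 = 1.1403176 × 10^12.
Private: 19376²·(1 − 4397/19376)·2360000/4397 = 1.5577669 × 10^11.
Sum = 1.2960943 × 10^12.
SE = √(1.2960943 × 10^12) = 1.1385 × 10^6.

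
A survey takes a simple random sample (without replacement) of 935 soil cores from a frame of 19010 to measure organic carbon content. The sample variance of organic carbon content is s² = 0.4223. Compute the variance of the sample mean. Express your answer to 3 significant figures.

Under SRS without replacement, Var(ȳ) = (1 − f)·s²/n with f = n/N = 935/19010 = 0.04918464.
Var(ȳ) = (1 − 0.04918464)·0.4223/935 = 0.95081536·4.5165775 × 10^-4 = 4.2944313 × 10^-4.

4.29 × 10^-4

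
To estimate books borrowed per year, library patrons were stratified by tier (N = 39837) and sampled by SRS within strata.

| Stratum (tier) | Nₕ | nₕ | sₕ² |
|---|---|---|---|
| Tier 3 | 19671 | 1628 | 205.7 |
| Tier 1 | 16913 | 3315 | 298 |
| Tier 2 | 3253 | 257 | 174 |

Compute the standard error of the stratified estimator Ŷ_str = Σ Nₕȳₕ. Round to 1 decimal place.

Var(Ŷ_str) = Σₕ Nₕ²(1 − fₕ)sₕ²/nₕ.
Tier 3: 19671²·(1 − 1628/19671)·205.7/1628 = 4.4845108 × 10^7.
Tier 1: 16913²·(1 − 3315/16913)·298/3315 = 2.0674186 × 10^7.
Tier 2: 3253²·(1 − 257/3253)·174/257 = 6.598451 × 10^6.
Sum = 7.2117745 × 10^7.
SE = √(7.2117745 × 10^7) = 8492.2.

8492.2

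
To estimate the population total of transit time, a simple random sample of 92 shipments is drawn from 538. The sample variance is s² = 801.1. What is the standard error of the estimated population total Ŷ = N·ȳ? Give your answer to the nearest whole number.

1445

Var(Ŷ) = N²·Var(ȳ) = N²·(1 − n/N)·s²/n.
f = 92/538 = 0.17100372; Var(ȳ) = 0.82899628·801.1/92 = 7.2185752.
Var(Ŷ) = 538² · 7.2185752 = 2.0893733 × 10^6.
SE(Ŷ) = √(2.0893733 × 10^6) = 1445.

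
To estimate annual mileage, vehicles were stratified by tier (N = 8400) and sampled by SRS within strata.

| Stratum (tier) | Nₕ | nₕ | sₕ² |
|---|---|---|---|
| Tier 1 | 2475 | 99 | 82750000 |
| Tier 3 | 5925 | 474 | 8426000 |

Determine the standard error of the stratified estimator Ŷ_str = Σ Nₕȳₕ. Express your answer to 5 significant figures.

Var(Ŷ_str) = Σₕ Nₕ²(1 − fₕ)sₕ²/nₕ.
Tier 1: 2475²·(1 − 99/2475)·82750000/99 = 4.91535 × 10^12.
Tier 3: 5925²·(1 − 474/5925)·8426000/474 = 5.7412658 × 10^11.
Sum = 5.4894766 × 10^12.
SE = √(5.4894766 × 10^12) = 2.3430 × 10^6.

2.3430 × 10^6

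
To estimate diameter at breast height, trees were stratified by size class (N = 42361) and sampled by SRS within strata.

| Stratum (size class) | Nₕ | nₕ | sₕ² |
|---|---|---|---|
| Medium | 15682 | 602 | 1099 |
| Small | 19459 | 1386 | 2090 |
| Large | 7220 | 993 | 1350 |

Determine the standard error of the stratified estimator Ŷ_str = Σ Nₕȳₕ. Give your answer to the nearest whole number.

31987

Var(Ŷ_str) = Σₕ Nₕ²(1 − fₕ)sₕ²/nₕ.
Medium: 15682²·(1 − 602/15682)·1099/602 = 4.3172181 × 10^8.
Small: 19459²·(1 − 1386/19459)·2090/1386 = 5.3031489 × 10^8.
Large: 7220²·(1 − 993/7220)·1350/993 = 6.1122426 × 10^7.
Sum = 1.0231591 × 10^9.
SE = √(1.0231591 × 10^9) = 31987.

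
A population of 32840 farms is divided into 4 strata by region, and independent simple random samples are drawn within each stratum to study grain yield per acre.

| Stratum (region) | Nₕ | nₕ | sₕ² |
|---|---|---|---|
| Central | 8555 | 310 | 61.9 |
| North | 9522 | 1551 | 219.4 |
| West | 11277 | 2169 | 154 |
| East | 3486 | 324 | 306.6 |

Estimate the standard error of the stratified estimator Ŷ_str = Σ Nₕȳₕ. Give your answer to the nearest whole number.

6523

Var(Ŷ_str) = Σₕ Nₕ²(1 − fₕ)sₕ²/nₕ.
Central: 8555²·(1 − 310/8555)·61.9/310 = 1.4084441 × 10^7.
North: 9522²·(1 − 1551/9522)·219.4/1551 = 1.0736576 × 10^7.
West: 11277²·(1 − 2169/11277)·154/2169 = 7.2925224 × 10^6.
East: 3486²·(1 − 324/3486)·306.6/324 = 1.043077 × 10^7.
Sum = 4.2544309 × 10^7.
SE = √(4.2544309 × 10^7) = 6523.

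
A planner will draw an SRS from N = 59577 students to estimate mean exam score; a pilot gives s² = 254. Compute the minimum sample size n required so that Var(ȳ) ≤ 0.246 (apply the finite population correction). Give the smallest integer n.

1015

Without fpc, n₀ = s²/D = 254/0.246 = 1032.5203.
With fpc, (1 − n/N)·s²/n ≤ D requires n ≥ n₀/(1 + n₀/N) = 1032.5203/(1 + 1032.5203/59577) = 1014.9307.
Rounding up, n = 1015.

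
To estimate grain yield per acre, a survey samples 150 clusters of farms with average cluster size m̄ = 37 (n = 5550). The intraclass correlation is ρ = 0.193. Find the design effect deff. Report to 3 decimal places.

deff = 1 + (37 − 1)·0.193 = 1 + 6.948 = 7.948.

7.948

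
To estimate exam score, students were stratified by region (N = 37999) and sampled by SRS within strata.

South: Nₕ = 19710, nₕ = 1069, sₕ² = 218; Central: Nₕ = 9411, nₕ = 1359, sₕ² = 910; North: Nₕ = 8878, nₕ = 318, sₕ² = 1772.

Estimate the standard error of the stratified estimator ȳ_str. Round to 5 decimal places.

0.61669

Var(ȳ_str) = Σₕ Wₕ²(1 − fₕ)sₕ²/nₕ with Wₕ = Nₕ/N, N = 37999.
South: Wₕ = 0.51869786; term = 0.51869786²·(1 − 0.05423643)·218/1069 = 0.05189079.
Central: Wₕ = 0.24766441; term = 0.24766441²·(1 − 0.14440548)·910/1359 = 0.035141245.
North: Wₕ = 0.23363773; term = 0.23363773²·(1 − 0.03581888)·1772/318 = 0.29327914.
Sum = 0.38031118.
SE = √(0.38031118) = 0.61669.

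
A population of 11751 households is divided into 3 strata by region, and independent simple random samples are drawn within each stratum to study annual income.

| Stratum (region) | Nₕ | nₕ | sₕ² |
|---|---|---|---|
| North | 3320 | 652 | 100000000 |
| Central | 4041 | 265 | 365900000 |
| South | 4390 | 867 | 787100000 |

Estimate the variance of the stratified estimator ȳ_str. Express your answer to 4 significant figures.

264100

Var(ȳ_str) = Σₕ Wₕ²(1 − fₕ)sₕ²/nₕ with Wₕ = Nₕ/N, N = 11751.
North: Wₕ = 0.28252915; term = 0.28252915²·(1 − 0.19638554)·100000000/652 = 9838.4495.
Central: Wₕ = 0.34388563; term = 0.34388563²·(1 − 0.06557783)·365900000/265 = 152576.52.
South: Wₕ = 0.37358523; term = 0.37358523²·(1 − 0.19749431)·787100000/867 = 101680.65.
Sum = 264095.62.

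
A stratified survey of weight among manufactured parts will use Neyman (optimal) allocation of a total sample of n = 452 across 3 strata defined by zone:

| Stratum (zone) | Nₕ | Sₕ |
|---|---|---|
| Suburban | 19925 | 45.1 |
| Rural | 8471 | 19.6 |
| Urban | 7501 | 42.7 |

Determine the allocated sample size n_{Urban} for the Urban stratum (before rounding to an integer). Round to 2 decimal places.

Neyman allocation: nₕ = n·NₕSₕ / Σⱼ NⱼSⱼ.
Σ NⱼSⱼ = 19925·45.1 + 8471·19.6 + 7501·42.7 = 1.3849418 × 10^6.
n_{Urban} = 452·7501·42.7 / (1.3849418 × 10^6) = 104.53.

104.53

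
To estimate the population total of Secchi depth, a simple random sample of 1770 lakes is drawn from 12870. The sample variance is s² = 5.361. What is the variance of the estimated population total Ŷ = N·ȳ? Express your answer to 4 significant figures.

Var(Ŷ) = N²·Var(ȳ) = N²·(1 − n/N)·s²/n.
f = 1770/12870 = 0.13752914; Var(ȳ) = 0.86247086·5.361/1770 = 0.0026122634.
Var(Ŷ) = 12870² · 0.0026122634 = 432687.21.

432700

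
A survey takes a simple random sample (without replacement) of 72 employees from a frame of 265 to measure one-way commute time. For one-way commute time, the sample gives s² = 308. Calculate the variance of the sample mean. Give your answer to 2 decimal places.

Under SRS without replacement, Var(ȳ) = (1 − f)·s²/n with f = n/N = 72/265 = 0.27169811.
Var(ȳ) = (1 − 0.27169811)·308/72 = 0.72830189·4.2777778 = 3.1155136.

3.12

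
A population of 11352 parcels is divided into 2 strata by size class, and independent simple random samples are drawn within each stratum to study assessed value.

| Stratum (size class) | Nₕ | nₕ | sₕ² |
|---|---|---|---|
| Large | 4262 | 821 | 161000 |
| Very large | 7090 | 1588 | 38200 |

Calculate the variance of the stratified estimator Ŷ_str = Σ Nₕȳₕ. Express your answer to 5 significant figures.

Var(Ŷ_str) = Σₕ Nₕ²(1 − fₕ)sₕ²/nₕ.
Large: 4262²·(1 − 821/4262)·161000/821 = 2.8759467 × 10^9.
Very large: 7090²·(1 − 1588/7090)·38200/1588 = 9.3838204 × 10^8.
Sum = 3.8143287 × 10^9.

3.8143 × 10^9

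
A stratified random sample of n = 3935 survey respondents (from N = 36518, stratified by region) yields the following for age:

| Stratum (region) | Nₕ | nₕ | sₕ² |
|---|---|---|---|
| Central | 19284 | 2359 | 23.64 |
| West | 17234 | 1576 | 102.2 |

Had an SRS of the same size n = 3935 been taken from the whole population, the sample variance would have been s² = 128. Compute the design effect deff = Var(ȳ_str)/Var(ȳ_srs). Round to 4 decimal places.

0.5366

Var(ȳ_str) = Σ Wₕ²(1−fₕ)sₕ²/nₕ with Wₕ = Nₕ/36518:
  Central: (19284/36518)²·(1−2359/19284)·23.64/2359 = 0.0024526262
  West: (17234/36518)²·(1−1576/17234)·102.2/1576 = 0.013122092
  → Var(ȳ_str) = 0.015574718.
Var(ȳ_srs) = (1 − 3935/36518)·128/3935 = 0.029023469.
deff = 0.015574718 / 0.029023469 = 0.5366.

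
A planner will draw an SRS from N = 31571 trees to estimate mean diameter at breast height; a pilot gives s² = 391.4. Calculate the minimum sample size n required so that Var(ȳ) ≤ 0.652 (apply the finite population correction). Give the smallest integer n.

590

Without fpc, n₀ = s²/D = 391.4/0.652 = 600.3067.
With fpc, (1 − n/N)·s²/n ≤ D requires n ≥ n₀/(1 + n₀/N) = 600.3067/(1 + 600.3067/31571) = 589.1052.
Rounding up, n = 590.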